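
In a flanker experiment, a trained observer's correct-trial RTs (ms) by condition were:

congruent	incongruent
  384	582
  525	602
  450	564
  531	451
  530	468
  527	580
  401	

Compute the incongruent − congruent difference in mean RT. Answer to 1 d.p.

M(congruent) = 3348/7 = 478.286
M(incongruent) = 3247/6 = 541.167
Difference = 541.167 − 478.286 = 62.881 ms

62.9 ms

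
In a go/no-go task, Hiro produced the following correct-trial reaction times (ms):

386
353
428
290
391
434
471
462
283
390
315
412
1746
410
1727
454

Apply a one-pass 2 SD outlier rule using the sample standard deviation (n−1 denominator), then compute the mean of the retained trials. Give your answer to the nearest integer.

n = 16, ΣRT = 8952, M = 559.500
Σ(x−M)² = 3215186.00; s = √(3215186.00/15) = 462.975
Cutoffs: 559.500 ± 2·462.975 → [-366.4, 1485.4]
Outside: 1727, 1746 → excluded.
Retained (n=14): Σ = 5479, mean = 5479/14 = 391.357

391 ms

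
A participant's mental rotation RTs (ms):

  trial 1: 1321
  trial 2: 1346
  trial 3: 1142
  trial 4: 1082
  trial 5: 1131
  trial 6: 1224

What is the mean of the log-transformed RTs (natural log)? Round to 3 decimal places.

ln(RT): 7.1861, 7.2049, 7.0405, 6.9866, 7.0309, 7.1099
Σ ln(RT) = 42.5589
Mean = 42.5589/6 = 7.09315

7.093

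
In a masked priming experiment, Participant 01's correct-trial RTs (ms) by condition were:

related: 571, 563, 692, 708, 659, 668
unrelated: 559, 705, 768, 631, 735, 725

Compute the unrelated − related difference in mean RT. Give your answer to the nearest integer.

44 ms

M(related) = 3861/6 = 643.500
M(unrelated) = 4123/6 = 687.167
Difference = 687.167 − 643.500 = 43.667 ms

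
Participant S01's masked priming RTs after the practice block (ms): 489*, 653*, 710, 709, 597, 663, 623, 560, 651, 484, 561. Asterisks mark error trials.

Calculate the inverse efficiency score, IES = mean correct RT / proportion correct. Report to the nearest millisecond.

755 ms

Correct trials (n=9): 710, 709, 597, 663, 623, 560, 651, 484, 561
Mean correct RT = 5558/9 = 617.5556 ms
Proportion correct = 9/11
IES = 617.5556 / (9/11) = 754.790 ms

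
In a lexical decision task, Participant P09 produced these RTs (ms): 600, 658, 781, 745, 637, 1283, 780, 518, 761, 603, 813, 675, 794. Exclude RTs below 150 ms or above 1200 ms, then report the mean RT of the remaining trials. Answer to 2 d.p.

697.08 ms

Excluded: 1283
Retained (n=12): Σ = 8365
Mean = 8365/12 = 697.0833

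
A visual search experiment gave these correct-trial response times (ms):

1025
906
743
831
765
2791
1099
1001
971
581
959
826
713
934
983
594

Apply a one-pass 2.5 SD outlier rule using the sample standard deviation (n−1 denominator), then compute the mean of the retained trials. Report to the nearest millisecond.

n = 16, ΣRT = 15722, M = 982.625
Σ(x−M)² = 3832157.75; s = √(3832157.75/15) = 505.448
Cutoffs: 982.625 ± 2.5·505.448 → [-281.0, 2246.2]
Outside: 2791 → excluded.
Retained (n=15): Σ = 12931, mean = 12931/15 = 862.067

862 ms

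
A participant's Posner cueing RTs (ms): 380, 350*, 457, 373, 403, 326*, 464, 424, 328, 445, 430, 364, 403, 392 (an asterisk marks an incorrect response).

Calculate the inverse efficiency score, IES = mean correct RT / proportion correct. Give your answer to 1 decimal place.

Correct trials (n=12): 380, 457, 373, 403, 464, 424, 328, 445, 430, 364, 403, 392
Mean correct RT = 4863/12 = 405.2500 ms
Proportion correct = 12/14
IES = 405.2500 / (12/14) = 472.792 ms

472.8 ms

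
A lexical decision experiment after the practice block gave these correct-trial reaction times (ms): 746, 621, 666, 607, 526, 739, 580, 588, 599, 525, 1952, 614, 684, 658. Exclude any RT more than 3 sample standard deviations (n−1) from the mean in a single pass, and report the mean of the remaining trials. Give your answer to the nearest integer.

627 ms

n = 14, ΣRT = 10105, M = 721.786
Σ(x−M)² = 1688004.36; s = √(1688004.36/13) = 360.342
Cutoffs: 721.786 ± 3·360.342 → [-359.2, 1802.8]
Outside: 1952 → excluded.
Retained (n=13): Σ = 8153, mean = 8153/13 = 627.154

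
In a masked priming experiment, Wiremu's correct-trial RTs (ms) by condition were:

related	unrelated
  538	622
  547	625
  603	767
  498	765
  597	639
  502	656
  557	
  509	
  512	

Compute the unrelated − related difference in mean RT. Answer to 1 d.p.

M(related) = 4863/9 = 540.333
M(unrelated) = 4074/6 = 679.000
Difference = 679.000 − 540.333 = 138.667 ms

138.7 ms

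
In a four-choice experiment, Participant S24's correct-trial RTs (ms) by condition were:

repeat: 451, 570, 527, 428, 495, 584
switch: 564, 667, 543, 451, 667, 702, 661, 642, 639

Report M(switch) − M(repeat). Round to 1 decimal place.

105.9 ms

M(repeat) = 3055/6 = 509.167
M(switch) = 5536/9 = 615.111
Difference = 615.111 − 509.167 = 105.944 ms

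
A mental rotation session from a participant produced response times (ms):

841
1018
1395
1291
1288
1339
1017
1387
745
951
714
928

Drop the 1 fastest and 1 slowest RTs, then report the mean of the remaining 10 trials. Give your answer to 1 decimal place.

Sorted: 714, 745, 841, 928, 951, 1017, 1018, 1288, 1291, 1339, 1387, 1395
Drop lowest 1 (714) and highest 1 (1395)
Remaining (n=10): Σ = 10805, mean = 10805/10 = 1080.500

1080.5 ms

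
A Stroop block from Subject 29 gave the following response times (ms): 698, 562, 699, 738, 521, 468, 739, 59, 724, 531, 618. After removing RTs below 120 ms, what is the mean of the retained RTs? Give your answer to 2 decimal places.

Excluded: 59
Retained (n=10): Σ = 6298
Mean = 6298/10 = 629.8000

629.80 ms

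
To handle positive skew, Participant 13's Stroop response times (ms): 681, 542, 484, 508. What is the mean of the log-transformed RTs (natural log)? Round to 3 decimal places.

6.308

ln(RT): 6.5236, 6.2953, 6.1821, 6.2305
Σ ln(RT) = 25.2314
Mean = 25.2314/4 = 6.30785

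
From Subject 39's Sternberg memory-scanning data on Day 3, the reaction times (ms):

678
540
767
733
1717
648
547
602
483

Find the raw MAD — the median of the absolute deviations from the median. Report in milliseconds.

101 ms

Sorted: 483, 540, 547, 602, 648, 678, 733, 767, 1717 → median = 648
|x − 648|: 30, 108, 119, 85, 1069, 0, 101, 46, 165
Sorted deviations: 0, 30, 46, 85, 101, 108, 119, 165, 1069 → MAD = 101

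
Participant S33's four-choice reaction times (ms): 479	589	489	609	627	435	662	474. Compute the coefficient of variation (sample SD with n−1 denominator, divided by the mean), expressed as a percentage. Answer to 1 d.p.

15.7%

n = 8, Σ = 4364, M = 545.5000
Σ(x−M)² = 51076.000; s = √(51076.000/7) = 85.4200
CV = 85.4200 / 545.5000 = 0.15659 = 15.659%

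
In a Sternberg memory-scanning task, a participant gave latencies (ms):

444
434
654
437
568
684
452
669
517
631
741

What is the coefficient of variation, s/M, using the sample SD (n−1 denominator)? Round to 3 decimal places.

n = 11, Σ = 6231, M = 566.4545
Σ(x−M)² = 131474.727; s = √(131474.727/10) = 114.6624
CV = 114.6624 / 566.4545 = 0.20242

0.202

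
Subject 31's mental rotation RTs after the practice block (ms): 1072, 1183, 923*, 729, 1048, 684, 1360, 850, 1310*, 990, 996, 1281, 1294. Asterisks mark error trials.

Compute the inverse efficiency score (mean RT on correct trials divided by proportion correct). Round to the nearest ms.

Correct trials (n=11): 1072, 1183, 729, 1048, 684, 1360, 850, 990, 996, 1281, 1294
Mean correct RT = 11487/11 = 1044.2727 ms
Proportion correct = 11/13
IES = 1044.2727 / (11/13) = 1234.140 ms

1234 ms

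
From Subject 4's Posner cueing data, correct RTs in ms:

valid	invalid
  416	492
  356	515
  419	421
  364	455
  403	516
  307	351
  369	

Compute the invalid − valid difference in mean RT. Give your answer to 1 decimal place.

82.0 ms

M(valid) = 2634/7 = 376.286
M(invalid) = 2750/6 = 458.333
Difference = 458.333 − 376.286 = 82.048 ms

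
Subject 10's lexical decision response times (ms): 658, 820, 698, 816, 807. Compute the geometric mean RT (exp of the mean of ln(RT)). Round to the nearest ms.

ln(RT): 6.4892, 6.7093, 6.5482, 6.7044, 6.6933
Mean ln(RT) = 33.1445/5 = 6.62889
Geometric mean = exp(6.62889) = 756.64 ms

757 ms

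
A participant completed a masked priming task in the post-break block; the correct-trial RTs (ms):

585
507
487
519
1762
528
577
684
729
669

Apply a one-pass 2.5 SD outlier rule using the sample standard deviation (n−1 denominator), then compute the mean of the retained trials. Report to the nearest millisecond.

587 ms

n = 10, ΣRT = 7047, M = 704.700
Σ(x−M)² = 1302998.10; s = √(1302998.10/9) = 380.496
Cutoffs: 704.700 ± 2.5·380.496 → [-246.5, 1655.9]
Outside: 1762 → excluded.
Retained (n=9): Σ = 5285, mean = 5285/9 = 587.222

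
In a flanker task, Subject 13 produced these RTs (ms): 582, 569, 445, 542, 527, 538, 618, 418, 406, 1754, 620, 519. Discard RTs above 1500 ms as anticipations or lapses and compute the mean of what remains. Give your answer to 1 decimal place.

525.8 ms

Excluded: 1754
Retained (n=11): Σ = 5784
Mean = 5784/11 = 525.8182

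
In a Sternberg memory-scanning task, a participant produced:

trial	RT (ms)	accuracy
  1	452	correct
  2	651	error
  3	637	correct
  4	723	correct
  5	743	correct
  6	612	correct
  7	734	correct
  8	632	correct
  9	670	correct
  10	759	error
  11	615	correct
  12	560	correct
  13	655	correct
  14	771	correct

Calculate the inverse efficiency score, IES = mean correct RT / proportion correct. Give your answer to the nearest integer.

Correct trials (n=12): 452, 637, 723, 743, 612, 734, 632, 670, 615, 560, 655, 771
Mean correct RT = 7804/12 = 650.3333 ms
Proportion correct = 12/14
IES = 650.3333 / (12/14) = 758.722 ms

759 ms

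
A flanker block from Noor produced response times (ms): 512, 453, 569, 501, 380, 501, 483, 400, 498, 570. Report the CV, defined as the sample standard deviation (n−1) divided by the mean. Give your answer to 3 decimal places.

n = 10, Σ = 4867, M = 486.7000
Σ(x−M)² = 34940.100; s = √(34940.100/9) = 62.3076
CV = 62.3076 / 486.7000 = 0.12802

0.128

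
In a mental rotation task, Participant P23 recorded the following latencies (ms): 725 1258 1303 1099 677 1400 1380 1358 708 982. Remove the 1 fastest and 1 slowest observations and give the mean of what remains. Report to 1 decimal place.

1101.6 ms

Sorted: 677, 708, 725, 982, 1099, 1258, 1303, 1358, 1380, 1400
Drop lowest 1 (677) and highest 1 (1400)
Remaining (n=8): Σ = 8813, mean = 8813/8 = 1101.625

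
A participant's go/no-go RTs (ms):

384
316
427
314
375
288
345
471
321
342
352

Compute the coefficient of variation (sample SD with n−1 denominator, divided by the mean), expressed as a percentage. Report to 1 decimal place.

n = 11, Σ = 3935, M = 357.7273
Σ(x−M)² = 28924.182; s = √(28924.182/10) = 53.7812
CV = 53.7812 / 357.7273 = 0.15034 = 15.034%

15.0%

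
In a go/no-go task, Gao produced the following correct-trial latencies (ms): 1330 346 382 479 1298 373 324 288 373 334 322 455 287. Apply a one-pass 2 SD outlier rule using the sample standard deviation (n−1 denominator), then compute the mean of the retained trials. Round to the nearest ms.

n = 13, ΣRT = 6591, M = 507.000
Σ(x−M)² = 1577960.00; s = √(1577960.00/12) = 362.625
Cutoffs: 507.000 ± 2·362.625 → [-218.2, 1232.2]
Outside: 1298, 1330 → excluded.
Retained (n=11): Σ = 3963, mean = 3963/11 = 360.273

360 ms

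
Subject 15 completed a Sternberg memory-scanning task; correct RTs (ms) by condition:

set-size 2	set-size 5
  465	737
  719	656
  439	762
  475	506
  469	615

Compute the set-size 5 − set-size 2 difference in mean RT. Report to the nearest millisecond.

M(set-size 2) = 2567/5 = 513.400
M(set-size 5) = 3276/5 = 655.200
Difference = 655.200 − 513.400 = 141.800 ms

142 ms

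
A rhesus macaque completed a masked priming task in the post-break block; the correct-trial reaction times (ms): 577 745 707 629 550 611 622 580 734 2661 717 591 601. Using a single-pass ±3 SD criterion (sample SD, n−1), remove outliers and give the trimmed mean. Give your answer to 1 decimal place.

n = 13, ΣRT = 10325, M = 794.231
Σ(x−M)² = 3826364.31; s = √(3826364.31/12) = 564.680
Cutoffs: 794.231 ± 3·564.680 → [-899.8, 2488.3]
Outside: 2661 → excluded.
Retained (n=12): Σ = 7664, mean = 7664/12 = 638.667

638.7 ms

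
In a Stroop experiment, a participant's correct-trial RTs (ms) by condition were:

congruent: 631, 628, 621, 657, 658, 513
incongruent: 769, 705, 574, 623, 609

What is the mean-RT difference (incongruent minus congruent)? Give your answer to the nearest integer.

38 ms

M(congruent) = 3708/6 = 618.000
M(incongruent) = 3280/5 = 656.000
Difference = 656.000 − 618.000 = 38.000 ms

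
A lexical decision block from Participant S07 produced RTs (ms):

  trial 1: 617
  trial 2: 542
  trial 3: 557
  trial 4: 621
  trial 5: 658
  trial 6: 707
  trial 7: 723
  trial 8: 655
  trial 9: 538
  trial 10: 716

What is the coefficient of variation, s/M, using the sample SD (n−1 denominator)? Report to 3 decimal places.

0.112

n = 10, Σ = 6334, M = 633.4000
Σ(x−M)² = 45054.400; s = √(45054.400/9) = 70.7534
CV = 70.7534 / 633.4000 = 0.11170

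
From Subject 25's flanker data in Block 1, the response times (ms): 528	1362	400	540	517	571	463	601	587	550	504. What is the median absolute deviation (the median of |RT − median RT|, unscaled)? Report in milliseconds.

Sorted: 400, 463, 504, 517, 528, 540, 550, 571, 587, 601, 1362 → median = 540
|x − 540|: 12, 822, 140, 0, 23, 31, 77, 61, 47, 10, 36
Sorted deviations: 0, 10, 12, 23, 31, 36, 47, 61, 77, 140, 822 → MAD = 36

36 ms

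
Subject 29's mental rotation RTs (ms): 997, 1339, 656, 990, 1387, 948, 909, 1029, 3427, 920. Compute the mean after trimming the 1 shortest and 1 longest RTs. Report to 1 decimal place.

Sorted: 656, 909, 920, 948, 990, 997, 1029, 1339, 1387, 3427
Drop lowest 1 (656) and highest 1 (3427)
Remaining (n=8): Σ = 8519, mean = 8519/8 = 1064.875

1064.9 ms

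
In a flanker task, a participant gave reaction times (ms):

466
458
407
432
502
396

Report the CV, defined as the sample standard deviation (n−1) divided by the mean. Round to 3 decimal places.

n = 6, Σ = 2661, M = 443.5000
Σ(x−M)² = 7859.500; s = √(7859.500/5) = 39.6472
CV = 39.6472 / 443.5000 = 0.08940

0.089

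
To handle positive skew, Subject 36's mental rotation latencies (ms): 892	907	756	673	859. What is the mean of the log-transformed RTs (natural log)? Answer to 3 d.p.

ln(RT): 6.7935, 6.8101, 6.6280, 6.5117, 6.7558
Σ ln(RT) = 33.4992
Mean = 33.4992/5 = 6.69983

6.700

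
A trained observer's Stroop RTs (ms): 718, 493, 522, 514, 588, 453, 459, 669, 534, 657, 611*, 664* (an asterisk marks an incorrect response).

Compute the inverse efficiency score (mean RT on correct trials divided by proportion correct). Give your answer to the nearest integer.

673 ms

Correct trials (n=10): 718, 493, 522, 514, 588, 453, 459, 669, 534, 657
Mean correct RT = 5607/10 = 560.7000 ms
Proportion correct = 10/12
IES = 560.7000 / (10/12) = 672.840 ms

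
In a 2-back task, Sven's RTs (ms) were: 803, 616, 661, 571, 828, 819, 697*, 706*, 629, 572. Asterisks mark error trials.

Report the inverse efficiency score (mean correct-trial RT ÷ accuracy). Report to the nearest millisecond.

859 ms

Correct trials (n=8): 803, 616, 661, 571, 828, 819, 629, 572
Mean correct RT = 5499/8 = 687.3750 ms
Proportion correct = 8/10
IES = 687.3750 / (8/10) = 859.219 ms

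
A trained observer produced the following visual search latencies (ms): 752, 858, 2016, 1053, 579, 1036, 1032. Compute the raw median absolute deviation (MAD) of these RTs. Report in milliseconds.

Sorted: 579, 752, 858, 1032, 1036, 1053, 2016 → median = 1032
|x − 1032|: 280, 174, 984, 21, 453, 4, 0
Sorted deviations: 0, 4, 21, 174, 280, 453, 984 → MAD = 174

174 ms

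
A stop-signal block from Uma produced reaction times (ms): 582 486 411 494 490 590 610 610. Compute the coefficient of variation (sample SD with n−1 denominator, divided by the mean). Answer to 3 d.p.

0.138

n = 8, Σ = 4273, M = 534.1250
Σ(x−M)² = 37960.875; s = √(37960.875/7) = 73.6409
CV = 73.6409 / 534.1250 = 0.13787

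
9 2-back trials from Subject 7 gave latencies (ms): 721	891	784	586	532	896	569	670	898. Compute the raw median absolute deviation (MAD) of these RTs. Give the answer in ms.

Sorted: 532, 569, 586, 670, 721, 784, 891, 896, 898 → median = 721
|x − 721|: 0, 170, 63, 135, 189, 175, 152, 51, 177
Sorted deviations: 0, 51, 63, 135, 152, 170, 175, 177, 189 → MAD = 152

152 ms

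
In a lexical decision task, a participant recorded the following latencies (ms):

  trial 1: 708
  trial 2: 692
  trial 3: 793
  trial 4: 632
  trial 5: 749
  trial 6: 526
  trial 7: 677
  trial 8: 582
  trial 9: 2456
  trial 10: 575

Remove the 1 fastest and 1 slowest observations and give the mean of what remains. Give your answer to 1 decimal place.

676.0 ms

Sorted: 526, 575, 582, 632, 677, 692, 708, 749, 793, 2456
Drop lowest 1 (526) and highest 1 (2456)
Remaining (n=8): Σ = 5408, mean = 5408/8 = 676.000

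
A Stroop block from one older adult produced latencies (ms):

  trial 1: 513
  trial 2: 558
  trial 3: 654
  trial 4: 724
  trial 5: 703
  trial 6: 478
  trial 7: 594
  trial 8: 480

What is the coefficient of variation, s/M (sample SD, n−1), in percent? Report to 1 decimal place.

16.6%

n = 8, Σ = 4704, M = 588.0000
Σ(x−M)² = 66402.000; s = √(66402.000/7) = 97.3961
CV = 97.3961 / 588.0000 = 0.16564 = 16.564%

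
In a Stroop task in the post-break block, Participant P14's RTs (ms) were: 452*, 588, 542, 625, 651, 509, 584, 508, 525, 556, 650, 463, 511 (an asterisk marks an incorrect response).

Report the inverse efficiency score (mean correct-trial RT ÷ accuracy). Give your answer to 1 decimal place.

Correct trials (n=12): 588, 542, 625, 651, 509, 584, 508, 525, 556, 650, 463, 511
Mean correct RT = 6712/12 = 559.3333 ms
Proportion correct = 12/13
IES = 559.3333 / (12/13) = 605.944 ms

605.9 ms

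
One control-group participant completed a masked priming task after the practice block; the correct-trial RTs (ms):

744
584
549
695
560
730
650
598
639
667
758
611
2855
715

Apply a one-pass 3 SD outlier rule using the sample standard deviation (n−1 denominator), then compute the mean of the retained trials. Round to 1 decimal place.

n = 14, ΣRT = 11355, M = 811.071
Σ(x−M)² = 4559250.93; s = √(4559250.93/13) = 592.209
Cutoffs: 811.071 ± 3·592.209 → [-965.6, 2587.7]
Outside: 2855 → excluded.
Retained (n=13): Σ = 8500, mean = 8500/13 = 653.846

653.8 ms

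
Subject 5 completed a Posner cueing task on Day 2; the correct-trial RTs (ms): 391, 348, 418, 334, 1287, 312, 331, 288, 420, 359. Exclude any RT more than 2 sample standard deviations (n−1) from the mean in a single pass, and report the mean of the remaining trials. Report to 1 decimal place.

355.7 ms

n = 10, ΣRT = 4488, M = 448.800
Σ(x−M)² = 797549.60; s = √(797549.60/9) = 297.685
Cutoffs: 448.800 ± 2·297.685 → [-146.6, 1044.2]
Outside: 1287 → excluded.
Retained (n=9): Σ = 3201, mean = 3201/9 = 355.667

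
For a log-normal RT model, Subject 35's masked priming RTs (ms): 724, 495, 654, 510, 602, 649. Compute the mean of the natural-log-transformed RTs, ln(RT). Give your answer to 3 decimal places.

6.397

ln(RT): 6.5848, 6.2046, 6.4831, 6.2344, 6.4003, 6.4754
Σ ln(RT) = 38.3826
Mean = 38.3826/6 = 6.39709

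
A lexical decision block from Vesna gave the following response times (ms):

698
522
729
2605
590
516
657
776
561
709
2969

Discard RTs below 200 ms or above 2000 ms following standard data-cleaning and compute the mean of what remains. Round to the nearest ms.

640 ms

Excluded: 2605, 2969
Retained (n=9): Σ = 5758
Mean = 5758/9 = 639.7778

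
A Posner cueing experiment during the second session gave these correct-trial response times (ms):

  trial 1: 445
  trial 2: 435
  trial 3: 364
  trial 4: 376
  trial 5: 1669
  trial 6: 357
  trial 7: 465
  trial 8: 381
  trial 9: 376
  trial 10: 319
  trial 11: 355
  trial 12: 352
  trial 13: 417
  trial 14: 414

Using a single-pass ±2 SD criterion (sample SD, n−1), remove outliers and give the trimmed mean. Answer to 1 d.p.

388.9 ms

n = 14, ΣRT = 6725, M = 480.357
Σ(x−M)² = 1543467.21; s = √(1543467.21/13) = 344.570
Cutoffs: 480.357 ± 2·344.570 → [-208.8, 1169.5]
Outside: 1669 → excluded.
Retained (n=13): Σ = 5056, mean = 5056/13 = 388.923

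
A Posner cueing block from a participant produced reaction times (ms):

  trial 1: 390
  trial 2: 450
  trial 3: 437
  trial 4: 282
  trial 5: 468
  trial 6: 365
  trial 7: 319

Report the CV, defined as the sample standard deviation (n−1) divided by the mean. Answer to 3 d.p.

n = 7, Σ = 2711, M = 387.2857
Σ(x−M)² = 29171.429; s = √(29171.429/6) = 69.7274
CV = 69.7274 / 387.2857 = 0.18004

0.180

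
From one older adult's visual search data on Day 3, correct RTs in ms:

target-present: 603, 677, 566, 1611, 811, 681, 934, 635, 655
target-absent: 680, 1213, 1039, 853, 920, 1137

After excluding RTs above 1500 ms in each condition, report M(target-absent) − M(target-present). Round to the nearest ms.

target-present: exclude 1611
M(target-present) = 5562/8 = 695.250
M(target-absent) = 5842/6 = 973.667
Difference = 973.667 − 695.250 = 278.417 ms

278 ms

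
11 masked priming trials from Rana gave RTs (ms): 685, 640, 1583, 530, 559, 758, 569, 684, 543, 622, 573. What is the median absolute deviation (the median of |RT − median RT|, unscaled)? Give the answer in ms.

63 ms

Sorted: 530, 543, 559, 569, 573, 622, 640, 684, 685, 758, 1583 → median = 622
|x − 622|: 63, 18, 961, 92, 63, 136, 53, 62, 79, 0, 49
Sorted deviations: 0, 18, 49, 53, 62, 63, 63, 79, 92, 136, 961 → MAD = 63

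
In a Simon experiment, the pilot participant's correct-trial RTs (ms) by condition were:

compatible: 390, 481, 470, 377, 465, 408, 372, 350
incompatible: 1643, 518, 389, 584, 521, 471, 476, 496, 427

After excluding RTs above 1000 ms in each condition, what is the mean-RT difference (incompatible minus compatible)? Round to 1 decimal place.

incompatible: exclude 1643
M(compatible) = 3313/8 = 414.125
M(incompatible) = 3882/8 = 485.250
Difference = 485.250 − 414.125 = 71.125 ms

71.1 ms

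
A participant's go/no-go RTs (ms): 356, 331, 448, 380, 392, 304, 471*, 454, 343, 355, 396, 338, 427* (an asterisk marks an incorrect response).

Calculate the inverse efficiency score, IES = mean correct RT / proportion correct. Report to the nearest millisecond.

440 ms

Correct trials (n=11): 356, 331, 448, 380, 392, 304, 454, 343, 355, 396, 338
Mean correct RT = 4097/11 = 372.4545 ms
Proportion correct = 11/13
IES = 372.4545 / (11/13) = 440.174 ms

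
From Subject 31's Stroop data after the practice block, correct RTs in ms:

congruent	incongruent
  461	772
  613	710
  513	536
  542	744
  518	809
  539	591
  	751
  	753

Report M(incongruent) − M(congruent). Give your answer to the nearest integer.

177 ms

M(congruent) = 3186/6 = 531.000
M(incongruent) = 5666/8 = 708.250
Difference = 708.250 − 531.000 = 177.250 ms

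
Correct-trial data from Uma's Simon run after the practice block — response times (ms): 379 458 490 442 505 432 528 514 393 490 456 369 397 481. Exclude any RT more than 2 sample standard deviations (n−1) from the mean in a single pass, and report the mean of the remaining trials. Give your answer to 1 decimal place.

n = 14, ΣRT = 6334, M = 452.429
Σ(x−M)² = 35431.43; s = √(35431.43/13) = 52.206
Cutoffs: 452.429 ± 2·52.206 → [348.0, 556.8]
No RTs fall outside the cutoffs; all 14 retained. Mean = 6334/14 = 452.429

452.4 ms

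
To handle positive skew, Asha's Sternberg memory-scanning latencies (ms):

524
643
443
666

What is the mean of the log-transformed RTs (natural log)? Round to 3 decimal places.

6.331

ln(RT): 6.2615, 6.4661, 6.0936, 6.5013
Σ ln(RT) = 25.3225
Mean = 25.3225/4 = 6.33062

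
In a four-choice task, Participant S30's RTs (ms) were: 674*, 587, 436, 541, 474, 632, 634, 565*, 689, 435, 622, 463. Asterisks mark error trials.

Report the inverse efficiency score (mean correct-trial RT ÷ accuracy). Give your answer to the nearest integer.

662 ms

Correct trials (n=10): 587, 436, 541, 474, 632, 634, 689, 435, 622, 463
Mean correct RT = 5513/10 = 551.3000 ms
Proportion correct = 10/12
IES = 551.3000 / (10/12) = 661.560 ms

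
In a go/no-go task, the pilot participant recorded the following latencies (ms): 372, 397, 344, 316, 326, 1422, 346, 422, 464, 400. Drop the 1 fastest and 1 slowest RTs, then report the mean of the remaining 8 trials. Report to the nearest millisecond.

Sorted: 316, 326, 344, 346, 372, 397, 400, 422, 464, 1422
Drop lowest 1 (316) and highest 1 (1422)
Remaining (n=8): Σ = 3071, mean = 3071/8 = 383.875

384 ms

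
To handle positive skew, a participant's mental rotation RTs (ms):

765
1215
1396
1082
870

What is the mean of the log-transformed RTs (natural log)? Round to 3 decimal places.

ln(RT): 6.6399, 7.1025, 7.2414, 6.9866, 6.7685
Σ ln(RT) = 34.7388
Mean = 34.7388/5 = 6.94776

6.948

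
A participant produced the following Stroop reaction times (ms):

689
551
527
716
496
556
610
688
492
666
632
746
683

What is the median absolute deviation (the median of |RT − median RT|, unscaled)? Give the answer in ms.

Sorted: 492, 496, 527, 551, 556, 610, 632, 666, 683, 688, 689, 716, 746 → median = 632
|x − 632|: 57, 81, 105, 84, 136, 76, 22, 56, 140, 34, 0, 114, 51
Sorted deviations: 0, 22, 34, 51, 56, 57, 76, 81, 84, 105, 114, 136, 140 → MAD = 76

76 ms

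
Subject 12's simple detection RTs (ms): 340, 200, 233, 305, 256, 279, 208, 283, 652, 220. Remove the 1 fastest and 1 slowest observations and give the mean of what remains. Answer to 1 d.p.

Sorted: 200, 208, 220, 233, 256, 279, 283, 305, 340, 652
Drop lowest 1 (200) and highest 1 (652)
Remaining (n=8): Σ = 2124, mean = 2124/8 = 265.500

265.5 ms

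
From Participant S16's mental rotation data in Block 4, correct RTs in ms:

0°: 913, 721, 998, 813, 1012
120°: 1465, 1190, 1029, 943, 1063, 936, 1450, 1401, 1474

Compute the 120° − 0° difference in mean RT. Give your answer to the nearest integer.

M(0°) = 4457/5 = 891.400
M(120°) = 10951/9 = 1216.778
Difference = 1216.778 − 891.400 = 325.378 ms

325 ms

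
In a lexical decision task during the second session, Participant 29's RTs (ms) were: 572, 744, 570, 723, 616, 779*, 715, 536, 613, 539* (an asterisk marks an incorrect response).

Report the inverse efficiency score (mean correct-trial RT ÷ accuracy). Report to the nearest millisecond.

Correct trials (n=8): 572, 744, 570, 723, 616, 715, 536, 613
Mean correct RT = 5089/8 = 636.1250 ms
Proportion correct = 8/10
IES = 636.1250 / (8/10) = 795.156 ms

795 ms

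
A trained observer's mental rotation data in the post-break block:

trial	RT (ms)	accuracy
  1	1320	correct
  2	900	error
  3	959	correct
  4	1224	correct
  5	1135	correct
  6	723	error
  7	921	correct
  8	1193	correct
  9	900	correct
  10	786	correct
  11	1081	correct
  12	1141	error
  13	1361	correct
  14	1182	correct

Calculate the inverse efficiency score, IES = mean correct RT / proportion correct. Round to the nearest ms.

1396 ms

Correct trials (n=11): 1320, 959, 1224, 1135, 921, 1193, 900, 786, 1081, 1361, 1182
Mean correct RT = 12062/11 = 1096.5455 ms
Proportion correct = 11/14
IES = 1096.5455 / (11/14) = 1395.603 ms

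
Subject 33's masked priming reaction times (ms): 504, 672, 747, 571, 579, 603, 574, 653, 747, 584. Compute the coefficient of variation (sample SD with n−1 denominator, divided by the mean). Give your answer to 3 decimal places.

n = 10, Σ = 6234, M = 623.4000
Σ(x−M)² = 57174.400; s = √(57174.400/9) = 79.7039
CV = 79.7039 / 623.4000 = 0.12785

0.128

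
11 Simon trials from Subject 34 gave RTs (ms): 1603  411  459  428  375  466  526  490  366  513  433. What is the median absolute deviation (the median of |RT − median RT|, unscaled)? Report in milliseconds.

48 ms

Sorted: 366, 375, 411, 428, 433, 459, 466, 490, 513, 526, 1603 → median = 459
|x − 459|: 1144, 48, 0, 31, 84, 7, 67, 31, 93, 54, 26
Sorted deviations: 0, 7, 26, 31, 31, 48, 54, 67, 84, 93, 1144 → MAD = 48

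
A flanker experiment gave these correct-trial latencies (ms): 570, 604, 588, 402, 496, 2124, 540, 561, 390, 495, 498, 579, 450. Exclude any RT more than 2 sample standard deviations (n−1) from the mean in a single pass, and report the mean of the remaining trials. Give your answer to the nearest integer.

n = 13, ΣRT = 8297, M = 638.231
Σ(x−M)² = 2448246.31; s = √(2448246.31/12) = 451.686
Cutoffs: 638.231 ± 2·451.686 → [-265.1, 1541.6]
Outside: 2124 → excluded.
Retained (n=12): Σ = 6173, mean = 6173/12 = 514.417

514 ms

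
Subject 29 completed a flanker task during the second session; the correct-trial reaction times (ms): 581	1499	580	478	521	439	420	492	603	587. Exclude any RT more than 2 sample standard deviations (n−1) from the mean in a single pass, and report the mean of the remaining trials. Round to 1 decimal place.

522.3 ms

n = 10, ΣRT = 6200, M = 620.000
Σ(x−M)² = 896250.00; s = √(896250.00/9) = 315.568
Cutoffs: 620.000 ± 2·315.568 → [-11.1, 1251.1]
Outside: 1499 → excluded.
Retained (n=9): Σ = 4701, mean = 4701/9 = 522.333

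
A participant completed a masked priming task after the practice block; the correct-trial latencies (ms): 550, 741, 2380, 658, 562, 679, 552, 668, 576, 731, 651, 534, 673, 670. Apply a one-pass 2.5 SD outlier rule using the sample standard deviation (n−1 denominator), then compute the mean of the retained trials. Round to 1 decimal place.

634.2 ms

n = 14, ΣRT = 10625, M = 758.929
Σ(x−M)² = 2890064.93; s = √(2890064.93/13) = 471.500
Cutoffs: 758.929 ± 2.5·471.500 → [-419.8, 1937.7]
Outside: 2380 → excluded.
Retained (n=13): Σ = 8245, mean = 8245/13 = 634.231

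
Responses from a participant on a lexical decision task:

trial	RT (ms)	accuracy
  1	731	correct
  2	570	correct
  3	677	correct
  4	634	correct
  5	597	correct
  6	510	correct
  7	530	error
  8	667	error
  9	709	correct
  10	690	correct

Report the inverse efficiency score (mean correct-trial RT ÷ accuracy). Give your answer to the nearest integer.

800 ms

Correct trials (n=8): 731, 570, 677, 634, 597, 510, 709, 690
Mean correct RT = 5118/8 = 639.7500 ms
Proportion correct = 8/10
IES = 639.7500 / (8/10) = 799.688 ms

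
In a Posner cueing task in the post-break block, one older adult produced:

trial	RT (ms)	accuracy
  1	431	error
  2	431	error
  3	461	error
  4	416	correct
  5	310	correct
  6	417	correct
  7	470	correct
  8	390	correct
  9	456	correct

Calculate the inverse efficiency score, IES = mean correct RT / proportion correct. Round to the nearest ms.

Correct trials (n=6): 416, 310, 417, 470, 390, 456
Mean correct RT = 2459/6 = 409.8333 ms
Proportion correct = 6/9
IES = 409.8333 / (6/9) = 614.750 ms

615 ms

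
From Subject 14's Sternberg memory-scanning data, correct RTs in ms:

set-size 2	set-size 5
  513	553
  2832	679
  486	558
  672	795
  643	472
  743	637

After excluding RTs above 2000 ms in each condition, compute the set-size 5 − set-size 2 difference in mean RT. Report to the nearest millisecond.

set-size 2: exclude 2832
M(set-size 2) = 3057/5 = 611.400
M(set-size 5) = 3694/6 = 615.667
Difference = 615.667 − 611.400 = 4.267 ms

4 ms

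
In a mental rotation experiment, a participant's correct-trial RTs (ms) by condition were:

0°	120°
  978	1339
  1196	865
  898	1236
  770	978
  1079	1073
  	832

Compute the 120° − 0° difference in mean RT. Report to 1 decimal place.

69.6 ms

M(0°) = 4921/5 = 984.200
M(120°) = 6323/6 = 1053.833
Difference = 1053.833 − 984.200 = 69.633 ms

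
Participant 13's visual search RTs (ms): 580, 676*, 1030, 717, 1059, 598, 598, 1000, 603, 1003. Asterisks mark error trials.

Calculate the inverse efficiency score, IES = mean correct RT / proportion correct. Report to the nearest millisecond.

887 ms

Correct trials (n=9): 580, 1030, 717, 1059, 598, 598, 1000, 603, 1003
Mean correct RT = 7188/9 = 798.6667 ms
Proportion correct = 9/10
IES = 798.6667 / (9/10) = 887.407 ms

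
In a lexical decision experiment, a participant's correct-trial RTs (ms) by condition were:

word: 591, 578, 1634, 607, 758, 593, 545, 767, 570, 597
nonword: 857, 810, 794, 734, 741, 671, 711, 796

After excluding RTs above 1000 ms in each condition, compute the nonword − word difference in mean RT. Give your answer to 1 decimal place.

word: exclude 1634
M(word) = 5606/9 = 622.889
M(nonword) = 6114/8 = 764.250
Difference = 764.250 − 622.889 = 141.361 ms

141.4 ms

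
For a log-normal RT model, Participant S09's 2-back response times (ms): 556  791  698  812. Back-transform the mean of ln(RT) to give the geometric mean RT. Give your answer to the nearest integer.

ln(RT): 6.3208, 6.6733, 6.5482, 6.6995
Mean ln(RT) = 26.2418/4 = 6.56045
Geometric mean = exp(6.56045) = 706.59 ms

707 ms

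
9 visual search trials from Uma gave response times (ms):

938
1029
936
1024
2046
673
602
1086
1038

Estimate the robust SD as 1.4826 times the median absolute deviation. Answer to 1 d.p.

127.5 ms

Sorted: 602, 673, 936, 938, 1024, 1029, 1038, 1086, 2046 → median = 1024
|x − 1024| sorted: 0, 5, 14, 62, 86, 88, 351, 422, 1022 → MAD = 86
Robust SD ≈ 1.4826 × 86 = 127.504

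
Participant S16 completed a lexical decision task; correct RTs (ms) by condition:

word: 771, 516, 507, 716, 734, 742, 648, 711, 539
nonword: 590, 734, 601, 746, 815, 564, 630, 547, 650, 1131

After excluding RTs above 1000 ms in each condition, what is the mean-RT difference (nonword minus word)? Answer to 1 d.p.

-0.8 ms

nonword: exclude 1131
M(word) = 5884/9 = 653.778
M(nonword) = 5877/9 = 653.000
Difference = 653.000 − 653.778 = -0.778 ms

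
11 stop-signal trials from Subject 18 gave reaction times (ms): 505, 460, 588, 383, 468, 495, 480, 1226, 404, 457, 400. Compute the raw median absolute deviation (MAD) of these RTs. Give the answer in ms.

Sorted: 383, 400, 404, 457, 460, 468, 480, 495, 505, 588, 1226 → median = 468
|x − 468|: 37, 8, 120, 85, 0, 27, 12, 758, 64, 11, 68
Sorted deviations: 0, 8, 11, 12, 27, 37, 64, 68, 85, 120, 758 → MAD = 37

37 ms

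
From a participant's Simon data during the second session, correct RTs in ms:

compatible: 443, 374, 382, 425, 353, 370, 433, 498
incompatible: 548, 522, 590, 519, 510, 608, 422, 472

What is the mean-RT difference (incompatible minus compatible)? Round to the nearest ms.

114 ms

M(compatible) = 3278/8 = 409.750
M(incompatible) = 4191/8 = 523.875
Difference = 523.875 − 409.750 = 114.125 ms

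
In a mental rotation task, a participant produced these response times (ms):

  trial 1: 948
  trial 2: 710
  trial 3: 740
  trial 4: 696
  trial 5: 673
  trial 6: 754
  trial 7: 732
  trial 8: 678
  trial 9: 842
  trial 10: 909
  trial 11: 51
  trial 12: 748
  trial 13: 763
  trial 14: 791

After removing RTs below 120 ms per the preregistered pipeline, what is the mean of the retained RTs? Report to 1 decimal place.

Excluded: 51
Retained (n=13): Σ = 9984
Mean = 9984/13 = 768.0000

768.0 ms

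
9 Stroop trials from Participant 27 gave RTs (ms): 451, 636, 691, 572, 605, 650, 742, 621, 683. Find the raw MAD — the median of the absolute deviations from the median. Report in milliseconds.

Sorted: 451, 572, 605, 621, 636, 650, 683, 691, 742 → median = 636
|x − 636|: 185, 0, 55, 64, 31, 14, 106, 15, 47
Sorted deviations: 0, 14, 15, 31, 47, 55, 64, 106, 185 → MAD = 47

47 ms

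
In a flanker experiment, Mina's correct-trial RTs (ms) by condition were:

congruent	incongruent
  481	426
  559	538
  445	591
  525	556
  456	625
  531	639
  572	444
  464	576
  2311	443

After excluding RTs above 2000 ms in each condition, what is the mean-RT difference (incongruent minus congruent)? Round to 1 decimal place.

congruent: exclude 2311
M(congruent) = 4033/8 = 504.125
M(incongruent) = 4838/9 = 537.556
Difference = 537.556 − 504.125 = 33.431 ms

33.4 ms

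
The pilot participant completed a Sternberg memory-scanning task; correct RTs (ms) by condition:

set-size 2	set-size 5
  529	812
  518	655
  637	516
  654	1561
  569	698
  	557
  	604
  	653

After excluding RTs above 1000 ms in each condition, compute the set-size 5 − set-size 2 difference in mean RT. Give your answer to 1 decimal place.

60.7 ms

set-size 5: exclude 1561
M(set-size 2) = 2907/5 = 581.400
M(set-size 5) = 4495/7 = 642.143
Difference = 642.143 − 581.400 = 60.743 ms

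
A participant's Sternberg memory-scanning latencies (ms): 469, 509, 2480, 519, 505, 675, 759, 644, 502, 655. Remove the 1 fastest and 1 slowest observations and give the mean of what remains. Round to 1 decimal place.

Sorted: 469, 502, 505, 509, 519, 644, 655, 675, 759, 2480
Drop lowest 1 (469) and highest 1 (2480)
Remaining (n=8): Σ = 4768, mean = 4768/8 = 596.000

596.0 ms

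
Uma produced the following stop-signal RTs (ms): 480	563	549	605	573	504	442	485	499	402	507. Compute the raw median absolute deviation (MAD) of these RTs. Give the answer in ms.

Sorted: 402, 442, 480, 485, 499, 504, 507, 549, 563, 573, 605 → median = 504
|x − 504|: 24, 59, 45, 101, 69, 0, 62, 19, 5, 102, 3
Sorted deviations: 0, 3, 5, 19, 24, 45, 59, 62, 69, 101, 102 → MAD = 45

45 ms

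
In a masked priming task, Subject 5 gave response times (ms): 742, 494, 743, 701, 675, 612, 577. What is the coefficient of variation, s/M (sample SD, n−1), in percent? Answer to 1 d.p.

n = 7, Σ = 4544, M = 649.1429
Σ(x−M)² = 51442.857; s = √(51442.857/6) = 92.5949
CV = 92.5949 / 649.1429 = 0.14264 = 14.264%

14.3%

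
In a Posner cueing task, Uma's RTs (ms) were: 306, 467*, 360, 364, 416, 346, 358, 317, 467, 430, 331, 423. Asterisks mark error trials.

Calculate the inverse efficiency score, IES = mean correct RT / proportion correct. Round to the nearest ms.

Correct trials (n=11): 306, 360, 364, 416, 346, 358, 317, 467, 430, 331, 423
Mean correct RT = 4118/11 = 374.3636 ms
Proportion correct = 11/12
IES = 374.3636 / (11/12) = 408.397 ms

408 ms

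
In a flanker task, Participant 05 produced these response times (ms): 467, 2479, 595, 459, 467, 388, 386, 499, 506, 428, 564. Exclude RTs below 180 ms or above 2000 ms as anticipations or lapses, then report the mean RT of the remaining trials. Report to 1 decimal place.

Excluded: 2479
Retained (n=10): Σ = 4759
Mean = 4759/10 = 475.9000

475.9 ms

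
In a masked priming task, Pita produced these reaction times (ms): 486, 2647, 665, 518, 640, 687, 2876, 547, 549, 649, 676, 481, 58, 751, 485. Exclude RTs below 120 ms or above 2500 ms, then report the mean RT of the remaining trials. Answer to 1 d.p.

594.5 ms

Excluded: 58, 2647, 2876
Retained (n=12): Σ = 7134
Mean = 7134/12 = 594.5000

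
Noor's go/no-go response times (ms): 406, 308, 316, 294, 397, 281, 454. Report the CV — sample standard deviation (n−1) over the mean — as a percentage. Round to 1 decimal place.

n = 7, Σ = 2456, M = 350.8571
Σ(x−M)² = 26972.857; s = √(26972.857/6) = 67.0483
CV = 67.0483 / 350.8571 = 0.19110 = 19.110%

19.1%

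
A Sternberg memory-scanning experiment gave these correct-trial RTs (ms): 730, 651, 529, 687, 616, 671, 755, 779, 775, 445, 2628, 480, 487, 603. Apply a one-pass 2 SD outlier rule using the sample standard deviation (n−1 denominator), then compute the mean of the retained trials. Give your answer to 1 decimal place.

n = 14, ΣRT = 10836, M = 774.000
Σ(x−M)² = 3864222.00; s = √(3864222.00/13) = 545.204
Cutoffs: 774.000 ± 2·545.204 → [-316.4, 1864.4]
Outside: 2628 → excluded.
Retained (n=13): Σ = 8208, mean = 8208/13 = 631.385

631.4 ms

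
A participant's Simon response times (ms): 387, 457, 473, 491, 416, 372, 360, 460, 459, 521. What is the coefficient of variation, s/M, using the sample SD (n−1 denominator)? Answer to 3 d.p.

0.122

n = 10, Σ = 4396, M = 439.6000
Σ(x−M)² = 25708.400; s = √(25708.400/9) = 53.4461
CV = 53.4461 / 439.6000 = 0.12158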